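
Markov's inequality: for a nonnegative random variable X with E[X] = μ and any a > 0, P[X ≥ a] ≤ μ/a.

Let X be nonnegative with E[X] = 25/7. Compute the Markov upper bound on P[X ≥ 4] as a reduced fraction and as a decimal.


μ = E[X] = 25/7, a = 4.
Markov: P[X ≥ 4] ≤ μ/a = (25/7)/4 = 25/28.
Numerically: ≈ 0.892857.
(Since a = 4 > μ = 3.571429, the bound 25/28 is < 1 and informative.)

P[X ≥ 4] ≤ 25/28 ≈ 0.892857.


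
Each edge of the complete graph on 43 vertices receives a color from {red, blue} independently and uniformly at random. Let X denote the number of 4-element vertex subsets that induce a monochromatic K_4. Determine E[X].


Let X = Σ_S X_S over the C(43, 4) = 123410 subsets S of size 4, where X_S = 1 if the K_4 on S is monochromatic.
For a fixed S, the K_4 on S has C(4, 2) = 6 edges. P[all 6 edges red] = (1/2)^6, and likewise for blue, so P[monochromatic] = 2·(1/2)^6 = 2^{1 − 6} = 1/32.
By linearity of expectation: E[X] = C(43, 4) · 2^{1 − 6} = 123410 · 1/32 = 61705/16.
Numerically: E[X] ≈ 3856.56250.

E[X] = C(43,4)·2^(1−C(4,2)) = 61705/16 ≈ 3856.56250.


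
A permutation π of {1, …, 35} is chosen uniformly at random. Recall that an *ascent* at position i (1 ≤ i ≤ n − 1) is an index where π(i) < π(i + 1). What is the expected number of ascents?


Write X = Σ X_I over i = 1, …, 34, with X_I the indicator of one ascent.
There are 34 indicators.
For each fixed i, the pair (π(i), π(i+1)) is a uniformly random ordered pair of distinct values from {1, …, 35}; by symmetry P[π(i) < π(i+1)] = 1/2.
By linearity: E[X] = 34 · (1/2) = (35 − 1) · (1/2) = 17 ≈ 17.000.

E[X] = 17 = 17.000.


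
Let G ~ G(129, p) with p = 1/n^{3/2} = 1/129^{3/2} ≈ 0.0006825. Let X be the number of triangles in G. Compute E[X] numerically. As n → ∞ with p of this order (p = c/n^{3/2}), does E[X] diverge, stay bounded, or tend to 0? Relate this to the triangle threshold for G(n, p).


Number of potential triangles: C(129, 3) = 349504.
Each occurs with probability p³ ≈ (0.0006825)³ ≈ 3.179408e-10.
By linearity: E[X] = C(129, 3)·p³ ≈ 349504 · 3.179408e-10 ≈ 0.0001.
Since α = 3/2 > 1, p = c/n^{3/2} = o(1/n) is below the triangle threshold p ~ 1/n. Asymptotically E[X] ~ (c³/6)·n^{3(1−α)} = (1³/6)·n^{-1.5} → 0, so by Markov's inequality G has no triangles w.h.p.

E[X] ≈ 0.0001; in regime p = Θ(1/n^{3/2}) E[X] tends to 0 (below the triangle threshold p ~ 1/n).


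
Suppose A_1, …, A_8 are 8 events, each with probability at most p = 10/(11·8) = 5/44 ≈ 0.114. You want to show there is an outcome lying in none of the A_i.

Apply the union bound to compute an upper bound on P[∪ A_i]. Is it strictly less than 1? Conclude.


Union bound: P[∪_{i=1}^{8} A_i] ≤ Σ_i P[A_i] ≤ 8·p = 8·(5/44) = 10/11.
Numerically: 10/11 ≈ 0.909.
Is 10/11 < 1? YES.
Since P[∪ A_i] ≤ 10/11 < 1, the complement has P[∩ A_i^c] ≥ 1 − 10/11 = 1/11 > 0, so some outcome avoids every A_i.

8·p = 10/11 ≈ 0.909; existence CERTIFIED by the union bound.


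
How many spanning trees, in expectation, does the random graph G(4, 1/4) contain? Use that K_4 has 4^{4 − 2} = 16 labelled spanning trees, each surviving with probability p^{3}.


K_4 has 4^{4 − 2} = 16 labelled spanning trees.
For each such spanning tree H, let X_H = 1 if all 3 edges of H are present in G. Then P[X_H = 1] = p^{3} = (1/4)^{3} = 1/64.
By linearity of expectation: E[X] = Σ_H E[X_H] = 16 · p^{3} = 16 · 1/64 = 1/4.
Numerically: E[X] ≈ 0.25.

E[X] = 16 · (1/4)^{3} = 1/4 ≈ 0.25.


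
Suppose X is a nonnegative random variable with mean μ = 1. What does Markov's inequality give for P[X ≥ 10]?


μ = E[X] = 1, a = 10.
Markov: P[X ≥ 10] ≤ μ/a = (1)/10 = 1/10.
Numerically: ≈ 0.100.
(Since a = 10 > μ = 1.000, the bound 1/10 is < 1 and informative.)

P[X ≥ 10] ≤ 1/10 ≈ 0.100.


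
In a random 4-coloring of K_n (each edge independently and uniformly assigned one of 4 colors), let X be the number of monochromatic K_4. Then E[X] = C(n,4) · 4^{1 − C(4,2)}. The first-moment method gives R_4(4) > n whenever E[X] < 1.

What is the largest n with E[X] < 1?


We need C(n, 4) · 4^{1 − 6} < 1, i.e. C(n, 4) < 4^{6 − 1} = 1024.
Check values of n near the boundary:
  n = 12: C(12, 4) = 495; 495 < 1024? YES
  n = 13: C(13, 4) = 715; 715 < 1024? YES
  n = 14: C(14, 4) = 1001; 1001 < 1024? YES
  n = 15: C(15, 4) = 1365; 1365 < 1024? NO
The largest n with C(n, 4) < 1024 is n = 14 (where E[X] = 1001/1024 ≈ 0.9775). Hence R_4(4) > 14, i.e. R_4(4) ≥ 15.

Largest n = 14; hence R_4(4) > 14.


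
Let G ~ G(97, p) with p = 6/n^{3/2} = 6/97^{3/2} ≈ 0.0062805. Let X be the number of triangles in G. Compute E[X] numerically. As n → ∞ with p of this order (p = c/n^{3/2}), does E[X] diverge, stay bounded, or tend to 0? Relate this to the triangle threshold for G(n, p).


Number of potential triangles: C(97, 3) = 147440.
Each occurs with probability p³ ≈ (0.0062805)³ ≈ 2.4773134e-07.
By linearity: E[X] = C(97, 3)·p³ ≈ 147440 · 2.4773134e-07 ≈ 0.03653.
Since α = 3/2 > 1, p = c/n^{3/2} = o(1/n) is below the triangle threshold p ~ 1/n. Asymptotically E[X] ~ (c³/6)·n^{3(1−α)} = (6³/6)·n^{-1.5} → 0, so by Markov's inequality G has no triangles w.h.p.

E[X] ≈ 0.03653; in regime p = Θ(1/n^{3/2}) E[X] tends to 0 (below the triangle threshold p ~ 1/n).


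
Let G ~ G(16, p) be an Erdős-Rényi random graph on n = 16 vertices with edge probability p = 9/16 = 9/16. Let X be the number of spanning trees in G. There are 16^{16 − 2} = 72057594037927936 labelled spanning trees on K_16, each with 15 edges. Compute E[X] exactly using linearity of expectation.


K_16 has 16^{16 − 2} = 72057594037927936 labelled spanning trees.
For each such spanning tree H, let X_H = 1 if all 15 edges of H are present in G. Then P[X_H = 1] = p^{15} = (9/16)^{15} = 205891132094649/1152921504606846976.
By linearity: E[X] = Σ_H E[X_H] = 72057594037927936 · p^{15} = 72057594037927936 · 205891132094649/1152921504606846976 = 205891132094649/16.
Numerically: E[X] ≈ 1.29e+13.

E[X] = 72057594037927936 · (9/16)^{15} = 205891132094649/16 ≈ 1.29e+13.


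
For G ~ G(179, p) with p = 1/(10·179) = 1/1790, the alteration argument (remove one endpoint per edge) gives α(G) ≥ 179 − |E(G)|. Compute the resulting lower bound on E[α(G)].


E[|E(G)|] = C(179, 2)·p = 15931 · (1/1790) = 89/10.
E[α(G)] ≥ n − E[|E(G)|] = 179 − 89/10 = 1701/10.
Numerically: ≈ 170.100.
(This is only a lower bound; the true E[α(G)] may be larger.)

E[α(G)] ≥ 1701/10 ≈ 170.100.


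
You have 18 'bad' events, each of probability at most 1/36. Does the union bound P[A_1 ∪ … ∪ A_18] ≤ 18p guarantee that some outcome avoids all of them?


Union bound: P[∪_{i=1}^{18} A_i] ≤ Σ_i P[A_i] ≤ 18·p = 18·(1/36) = 1/2.
Numerically: 1/2 ≈ 0.500.
Is 1/2 < 1? YES.
Since P[∪ A_i] ≤ 1/2 < 1, the complement has P[∩ A_i^c] ≥ 1 − 1/2 = 1/2 > 0, so some outcome avoids every A_i.

18·p = 1/2 ≈ 0.500; existence CERTIFIED by the union bound.


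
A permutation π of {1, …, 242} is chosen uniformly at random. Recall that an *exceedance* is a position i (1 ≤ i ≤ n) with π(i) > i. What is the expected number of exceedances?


Write X = Σ_{i=1}^{242} X_i, where X_i = 1_{π(i) > i}.
For each fixed i, π(i) is uniform over {1, …, 242} (marginal of a uniform permutation), so P[π(i) > i] = (n − i)/n. Summing: Σ_{i=1}^{242} (n − i)/n = (0 + 1 + … + 241)/242 = 242(242 − 1)/(2·242) = (242 − 1)/2.
Hence E[X] = Σ_{i=1}^{242} (242 − i)/242 = 241/2 ≈ 120.500.

E[X] = 241/2 = 120.500.


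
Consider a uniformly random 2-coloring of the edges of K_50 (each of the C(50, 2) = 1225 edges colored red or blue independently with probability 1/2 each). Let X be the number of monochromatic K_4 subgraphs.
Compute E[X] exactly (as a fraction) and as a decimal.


Let X = Σ_S X_S over the C(50, 4) = 230300 subsets S of size 4, where X_S = 1 if the K_4 on S is monochromatic.
For a fixed S, the K_4 on S has C(4, 2) = 6 edges. P[all 6 edges red] = (1/2)^6, and likewise for blue, so P[monochromatic] = 2·(1/2)^6 = 2^{1 − 6} = 1/32.
Summing: E[X] = C(50, 4) · 2^{1 − 6} = 230300 · 1/32 = 57575/8.
Numerically: E[X] ≈ 7196.875000.

E[X] = C(50,4)·2^(1−C(4,2)) = 57575/8 ≈ 7196.875000.


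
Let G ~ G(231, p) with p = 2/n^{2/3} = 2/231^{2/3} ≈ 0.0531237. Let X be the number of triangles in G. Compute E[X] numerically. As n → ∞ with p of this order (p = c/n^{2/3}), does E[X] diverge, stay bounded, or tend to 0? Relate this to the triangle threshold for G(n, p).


Number of potential triangles: C(231, 3) = 2027795.
Each occurs with probability p³ ≈ (0.0531237)³ ≈ 1.49922228e-04.
By linearity: E[X] = C(231, 3)·p³ ≈ 2027795 · 1.49922228e-04 ≈ 304.011544.
Since α = 2/3 < 1, p = c/n^{2/3} ≫ 1/n is above the triangle threshold p ~ 1/n. Asymptotically E[X] ~ (c³/6)·n^{3(1−α)} = (2³/6)·n^{1} → ∞; triangles are abundant w.h.p.

E[X] ≈ 304.011544; in regime p = Θ(1/n^{2/3}) E[X] diverges (above the triangle threshold p ~ 1/n).


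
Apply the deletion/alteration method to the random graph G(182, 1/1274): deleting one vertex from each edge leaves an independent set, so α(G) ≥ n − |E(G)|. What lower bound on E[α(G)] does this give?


E[|E(G)|] = C(182, 2)·p = 16471 · (1/1274) = 181/14.
E[α(G)] ≥ n − E[|E(G)|] = 182 − 181/14 = 2367/14.
Numerically: ≈ 169.071.
(This is only a lower bound; the true E[α(G)] may be larger.)

E[α(G)] ≥ 2367/14 ≈ 169.071.


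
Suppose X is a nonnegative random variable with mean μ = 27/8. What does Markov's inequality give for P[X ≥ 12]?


μ = E[X] = 27/8, a = 12.
Markov: P[X ≥ 12] ≤ μ/a = (27/8)/12 = 9/32.
Numerically: ≈ 0.28125.
(Since a = 12 > μ = 3.37500, the bound 9/32 is < 1 and informative.)

P[X ≥ 12] ≤ 9/32 ≈ 0.28125.


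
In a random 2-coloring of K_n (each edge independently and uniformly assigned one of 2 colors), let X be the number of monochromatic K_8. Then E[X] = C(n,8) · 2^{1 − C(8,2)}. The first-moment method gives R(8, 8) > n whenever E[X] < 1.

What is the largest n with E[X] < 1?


We need C(n, 8) · 2^{1 − 28} < 1, i.e. C(n, 8) < 2^{28 − 1} = 134217728.
Check values of n near the boundary:
  n = 36: C(36, 8) = 30260340; 30260340 < 134217728? YES
  n = 37: C(37, 8) = 38608020; 38608020 < 134217728? YES
  n = 38: C(38, 8) = 48903492; 48903492 < 134217728? YES
  n = 39: C(39, 8) = 61523748; 61523748 < 134217728? YES
  n = 40: C(40, 8) = 76904685; 76904685 < 134217728? YES
  n = 41: C(41, 8) = 95548245; 95548245 < 134217728? YES
  n = 42: C(42, 8) = 118030185; 118030185 < 134217728? YES
  n = 43: C(43, 8) = 145008513; 145008513 < 134217728? NO
  n = 44: C(44, 8) = 177232627; 177232627 < 134217728? NO
The largest n with C(n, 8) < 134217728 is n = 42 (where E[X] = 118030185/134217728 ≈ 0.879). Hence R(8, 8) > 42, i.e. R(8, 8) ≥ 43.

Largest n = 42; hence R(8, 8) > 42.


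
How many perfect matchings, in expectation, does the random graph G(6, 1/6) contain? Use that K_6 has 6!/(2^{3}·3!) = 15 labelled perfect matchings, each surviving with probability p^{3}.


K_6 has 6!/(2^{3}·3!) = 15 labelled perfect matchings.
For each such perfect matching H, let X_H = 1 if all 3 edges of H are present in G. Then P[X_H = 1] = p^{3} = (1/6)^{3} = 1/216.
Summing the indicators: E[X] = Σ_H E[X_H] = 15 · p^{3} = 15 · 1/216 = 5/72.
Numerically: E[X] ≈ 0.069444.

E[X] = 15 · (1/6)^{3} = 5/72 ≈ 0.069444.


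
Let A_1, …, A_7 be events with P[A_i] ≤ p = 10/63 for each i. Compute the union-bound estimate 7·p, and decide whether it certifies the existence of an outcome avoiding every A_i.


Union bound: P[∪_{i=1}^{7} A_i] ≤ Σ_i P[A_i] ≤ 7·p = 7·(10/63) = 10/9.
Numerically: 10/9 ≈ 1.1111111.
Is 10/9 < 1? NO.
Since the bound 10/9 is ≥ 1, the union bound is uninformative here; it does NOT by itself certify existence.

7·p = 10/9 ≈ 1.1111111; existence NOT certified by the union bound.


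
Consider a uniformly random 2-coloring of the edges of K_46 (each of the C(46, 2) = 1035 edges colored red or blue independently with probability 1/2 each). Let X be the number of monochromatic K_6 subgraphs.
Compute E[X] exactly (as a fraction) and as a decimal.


Let X = Σ_S X_S over the C(46, 6) = 9366819 subsets S of size 6, where X_S = 1 if the K_6 on S is monochromatic.
For a fixed S, the K_6 on S has C(6, 2) = 15 edges. P[all 15 edges red] = (1/2)^15, and likewise for blue, so P[monochromatic] = 2·(1/2)^15 = 2^{1 − 15} = 1/16384.
Summing: E[X] = C(46, 6) · 2^{1 − 15} = 9366819 · 1/16384 = 9366819/16384.
Numerically: E[X] ≈ 571.705261.

E[X] = C(46,6)·2^(1−C(6,2)) = 9366819/16384 ≈ 571.705261.


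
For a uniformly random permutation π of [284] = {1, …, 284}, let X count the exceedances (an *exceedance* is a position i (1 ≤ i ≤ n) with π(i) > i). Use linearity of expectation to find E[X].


Write X = Σ_{i=1}^{284} X_i, where X_i = 1_{π(i) > i}.
For each fixed i, π(i) is uniform over {1, …, 284} (marginal of a uniform permutation), so P[π(i) > i] = (n − i)/n. Summing: Σ_{i=1}^{284} (n − i)/n = (0 + 1 + … + 283)/284 = 284(284 − 1)/(2·284) = (284 − 1)/2.
Hence E[X] = Σ_{i=1}^{284} (284 − i)/284 = 283/2 ≈ 141.500000.

E[X] = 283/2 = 141.500000.


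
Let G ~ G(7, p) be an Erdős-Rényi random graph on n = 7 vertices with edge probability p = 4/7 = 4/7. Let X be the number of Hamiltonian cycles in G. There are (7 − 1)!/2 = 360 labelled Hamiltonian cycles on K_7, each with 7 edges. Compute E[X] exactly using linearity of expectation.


K_7 has (7 − 1)!/2 = 360 labelled Hamiltonian cycles.
For each such Hamiltonian cycle H, let X_H = 1 if all 7 edges of H are present in G. Then P[X_H = 1] = p^{7} = (4/7)^{7} = 16384/823543.
By linearity: E[X] = Σ_H E[X_H] = 360 · p^{7} = 360 · 16384/823543 = 5898240/823543.
Numerically: E[X] ≈ 7.162.

E[X] = 360 · (4/7)^{7} = 5898240/823543 ≈ 7.162.


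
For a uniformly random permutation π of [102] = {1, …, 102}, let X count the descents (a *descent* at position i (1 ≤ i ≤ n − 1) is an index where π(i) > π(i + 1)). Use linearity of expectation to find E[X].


Write X = Σ X_I over i = 1, …, 101, with X_I the indicator of one descent.
There are 101 indicators.
For each fixed i, the pair (π(i), π(i+1)) is a uniformly random ordered pair of distinct values from {1, …, 102}; by symmetry P[π(i) > π(i+1)] = 1/2.
By linearity: E[X] = 101 · (1/2) = (102 − 1) · (1/2) = 101/2 ≈ 50.50000.

E[X] = 101/2 = 50.50000.


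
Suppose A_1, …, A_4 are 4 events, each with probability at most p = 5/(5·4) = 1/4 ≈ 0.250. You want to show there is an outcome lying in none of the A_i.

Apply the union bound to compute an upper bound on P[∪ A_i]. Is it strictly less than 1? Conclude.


Union bound: P[∪_{i=1}^{4} A_i] ≤ Σ_i P[A_i] ≤ 4·p = 4·(1/4) = 1.
Numerically: 1 ≈ 1.000.
Is 1 < 1? NO.
Since the bound 1 is ≥ 1, the union bound is uninformative here; it does NOT by itself certify existence.

4·p = 1 ≈ 1.000; existence NOT certified by the union bound.


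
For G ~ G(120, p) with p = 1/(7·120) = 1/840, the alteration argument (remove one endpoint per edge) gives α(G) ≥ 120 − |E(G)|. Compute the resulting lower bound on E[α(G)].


E[|E(G)|] = C(120, 2)·p = 7140 · (1/840) = 17/2.
E[α(G)] ≥ n − E[|E(G)|] = 120 − 17/2 = 223/2.
Numerically: ≈ 111.50000.
(This is only a lower bound; the true E[α(G)] may be larger.)

E[α(G)] ≥ 223/2 ≈ 111.50000.


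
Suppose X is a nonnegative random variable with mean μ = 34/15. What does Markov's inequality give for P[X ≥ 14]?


μ = E[X] = 34/15, a = 14.
Markov: P[X ≥ 14] ≤ μ/a = (34/15)/14 = 17/105.
Numerically: ≈ 0.162.
(Since a = 14 > μ = 2.267, the bound 17/105 is < 1 and informative.)

P[X ≥ 14] ≤ 17/105 ≈ 0.162.


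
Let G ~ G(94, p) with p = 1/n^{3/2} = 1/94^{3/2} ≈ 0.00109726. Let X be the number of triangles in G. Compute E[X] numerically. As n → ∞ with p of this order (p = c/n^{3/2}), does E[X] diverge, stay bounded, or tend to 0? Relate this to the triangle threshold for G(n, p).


Number of potential triangles: C(94, 3) = 134044.
Each occurs with probability p³ ≈ (0.00109726)³ ≈ 1.32106644e-09.
By linearity: E[X] = C(94, 3)·p³ ≈ 134044 · 1.32106644e-09 ≈ 0.000177.
Since α = 3/2 > 1, p = c/n^{3/2} = o(1/n) is below the triangle threshold p ~ 1/n. Asymptotically E[X] ~ (c³/6)·n^{3(1−α)} = (1³/6)·n^{-1.5} → 0, so by Markov's inequality G has no triangles w.h.p.

E[X] ≈ 0.000177; in regime p = Θ(1/n^{3/2}) E[X] tends to 0 (below the triangle threshold p ~ 1/n).


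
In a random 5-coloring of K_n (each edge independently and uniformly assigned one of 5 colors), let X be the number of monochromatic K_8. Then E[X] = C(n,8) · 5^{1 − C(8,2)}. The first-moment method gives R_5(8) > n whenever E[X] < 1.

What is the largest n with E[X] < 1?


We need C(n, 8) · 5^{1 − 28} < 1, i.e. C(n, 8) < 5^{28 − 1} = 7450580596923828125.
Check values of n near the boundary:
  n = 862: C(862, 8) = 7317951015318931845; 7317951015318931845 < 7450580596923828125? YES
  n = 863: C(863, 8) = 7386423071602617757; 7386423071602617757 < 7450580596923828125? YES
  n = 864: C(864, 8) = 7455455062926006708; 7455455062926006708 < 7450580596923828125? NO
  n = 865: C(865, 8) = 7525050909487743060; 7525050909487743060 < 7450580596923828125? NO
  n = 866: C(866, 8) = 7595214554331451620; 7595214554331451620 < 7450580596923828125? NO
The largest n with C(n, 8) < 7450580596923828125 is n = 863 (where E[X] = 7386423071602617757/7450580596923828125 ≈ 0.991389). Hence R_5(8) > 863, i.e. R_5(8) ≥ 864.

Largest n = 863; hence R_5(8) > 863.


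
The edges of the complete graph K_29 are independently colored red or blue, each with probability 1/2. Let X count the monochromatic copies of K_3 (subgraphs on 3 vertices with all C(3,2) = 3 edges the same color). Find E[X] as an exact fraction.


Let X = Σ_S X_S over the C(29, 3) = 3654 subsets S of size 3, where X_S = 1 if the K_3 on S is monochromatic.
For a fixed S, the K_3 on S has C(3, 2) = 3 edges. P[all 3 edges red] = (1/2)^3, and likewise for blue, so P[monochromatic] = 2·(1/2)^3 = 2^{1 − 3} = 1/4.
Summing: E[X] = C(29, 3) · 2^{1 − 3} = 3654 · 1/4 = 1827/2.
Numerically: E[X] ≈ 913.500.

E[X] = C(29,3)·2^(1−C(3,2)) = 1827/2 ≈ 913.500.


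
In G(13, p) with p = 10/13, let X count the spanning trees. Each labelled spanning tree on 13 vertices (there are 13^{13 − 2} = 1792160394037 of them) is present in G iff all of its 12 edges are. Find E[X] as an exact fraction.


K_13 has 13^{13 − 2} = 1792160394037 labelled spanning trees.
For each such spanning tree H, let X_H = 1 if all 12 edges of H are present in G. Then P[X_H = 1] = p^{12} = (10/13)^{12} = 1000000000000/23298085122481.
Summing the indicators: E[X] = Σ_H E[X_H] = 1792160394037 · p^{12} = 1792160394037 · 1000000000000/23298085122481 = 1000000000000/13.
Numerically: E[X] ≈ 7.6923e+10.

E[X] = 1792160394037 · (10/13)^{12} = 1000000000000/13 ≈ 7.6923e+10.


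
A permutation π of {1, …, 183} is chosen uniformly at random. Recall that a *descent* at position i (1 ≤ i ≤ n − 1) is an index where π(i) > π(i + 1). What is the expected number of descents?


Write X = Σ X_I over i = 1, …, 182, with X_I the indicator of one descent.
There are 182 indicators.
For each fixed i, the pair (π(i), π(i+1)) is a uniformly random ordered pair of distinct values from {1, …, 183}; by symmetry P[π(i) > π(i+1)] = 1/2.
By linearity: E[X] = 182 · (1/2) = (183 − 1) · (1/2) = 91 ≈ 91.0000.

E[X] = 91 = 91.0000.


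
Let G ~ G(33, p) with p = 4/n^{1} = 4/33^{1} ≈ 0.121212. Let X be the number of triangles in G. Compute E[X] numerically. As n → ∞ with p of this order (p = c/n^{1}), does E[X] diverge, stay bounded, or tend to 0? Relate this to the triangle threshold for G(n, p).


Number of potential triangles: C(33, 3) = 5456.
Each occurs with probability p³ ≈ (0.121212)³ ≈ 1.78089434e-03.
By linearity: E[X] = C(33, 3)·p³ ≈ 5456 · 1.78089434e-03 ≈ 9.716560.
Here α = 1, so p = 4/n is exactly at the triangle threshold p ~ 1/n. Asymptotically E[X] → c³/6 = 4³/6 = 32/3 ≈ 10.666667, a bounded constant. In this regime the triangle count is asymptotically Poisson(c³/6).

E[X] ≈ 9.716560; in regime p = Θ(1/n^{1}) E[X] stays bounded (at the triangle threshold p ~ 1/n).


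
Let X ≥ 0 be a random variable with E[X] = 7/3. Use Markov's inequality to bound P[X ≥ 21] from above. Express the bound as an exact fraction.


μ = E[X] = 7/3, a = 21.
Markov: P[X ≥ 21] ≤ μ/a = (7/3)/21 = 1/9.
Numerically: ≈ 0.111111.
(Since a = 21 > μ = 2.333333, the bound 1/9 is < 1 and informative.)

P[X ≥ 21] ≤ 1/9 ≈ 0.111111.


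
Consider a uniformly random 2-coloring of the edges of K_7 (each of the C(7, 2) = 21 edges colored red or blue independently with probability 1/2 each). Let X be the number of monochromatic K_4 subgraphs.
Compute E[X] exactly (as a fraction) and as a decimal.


Let X = Σ_S X_S over the C(7, 4) = 35 subsets S of size 4, where X_S = 1 if the K_4 on S is monochromatic.
For a fixed S, the K_4 on S has C(4, 2) = 6 edges. P[all 6 edges red] = (1/2)^6, and likewise for blue, so P[monochromatic] = 2·(1/2)^6 = 2^{1 − 6} = 1/32.
By linearity: E[X] = C(7, 4) · 2^{1 − 6} = 35 · 1/32 = 35/32.
Numerically: E[X] ≈ 1.0938.

E[X] = C(7,4)·2^(1−C(4,2)) = 35/32 ≈ 1.0938.


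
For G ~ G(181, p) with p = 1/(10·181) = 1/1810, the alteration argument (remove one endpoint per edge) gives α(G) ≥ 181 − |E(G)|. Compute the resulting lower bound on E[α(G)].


E[|E(G)|] = C(181, 2)·p = 16290 · (1/1810) = 9.
E[α(G)] ≥ n − E[|E(G)|] = 181 − 9 = 172.
Numerically: ≈ 172.0000.
(This is only a lower bound; the true E[α(G)] may be larger.)

E[α(G)] ≥ 172 ≈ 172.0000.


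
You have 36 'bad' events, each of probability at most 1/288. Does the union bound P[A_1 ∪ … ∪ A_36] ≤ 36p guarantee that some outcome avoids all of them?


Union bound: P[∪_{i=1}^{36} A_i] ≤ Σ_i P[A_i] ≤ 36·p = 36·(1/288) = 1/8.
Numerically: 1/8 ≈ 0.1250.
Is 1/8 < 1? YES.
Since P[∪ A_i] ≤ 1/8 < 1, the complement has P[∩ A_i^c] ≥ 1 − 1/8 = 7/8 > 0, so some outcome avoids every A_i.

36·p = 1/8 ≈ 0.1250; existence CERTIFIED by the union bound.


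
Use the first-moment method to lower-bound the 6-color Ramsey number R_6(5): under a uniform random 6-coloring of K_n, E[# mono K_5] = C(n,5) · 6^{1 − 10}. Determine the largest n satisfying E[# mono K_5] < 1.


We need C(n, 5) · 6^{1 − 10} < 1, i.e. C(n, 5) < 6^{10 − 1} = 10077696.
Check values of n near the boundary:
  n = 62: C(62, 5) = 6471002; 6471002 < 10077696? YES
  n = 63: C(63, 5) = 7028847; 7028847 < 10077696? YES
  n = 64: C(64, 5) = 7624512; 7624512 < 10077696? YES
  n = 65: C(65, 5) = 8259888; 8259888 < 10077696? YES
  n = 66: C(66, 5) = 8936928; 8936928 < 10077696? YES
  n = 67: C(67, 5) = 9657648; 9657648 < 10077696? YES
  n = 68: C(68, 5) = 10424128; 10424128 < 10077696? NO
  n = 69: C(69, 5) = 11238513; 11238513 < 10077696? NO
  n = 70: C(70, 5) = 12103014; 12103014 < 10077696? NO
The largest n with C(n, 5) < 10077696 is n = 67 (where E[X] = 67067/69984 ≈ 0.958319). Hence R_6(5) > 67, i.e. R_6(5) ≥ 68.

Largest n = 67; hence R_6(5) > 67.


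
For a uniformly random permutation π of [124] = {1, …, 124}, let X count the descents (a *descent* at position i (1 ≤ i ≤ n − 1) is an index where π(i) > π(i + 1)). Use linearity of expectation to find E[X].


Write X = Σ X_I over i = 1, …, 123, with X_I the indicator of one descent.
There are 123 indicators.
For each fixed i, the pair (π(i), π(i+1)) is a uniformly random ordered pair of distinct values from {1, …, 124}; by symmetry P[π(i) > π(i+1)] = 1/2.
By linearity: E[X] = 123 · (1/2) = (124 − 1) · (1/2) = 123/2 ≈ 61.50000.

E[X] = 123/2 = 61.50000.


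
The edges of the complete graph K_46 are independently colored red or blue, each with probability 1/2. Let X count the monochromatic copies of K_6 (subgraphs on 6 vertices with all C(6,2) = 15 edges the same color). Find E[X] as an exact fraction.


Let X = Σ_S X_S over the C(46, 6) = 9366819 subsets S of size 6, where X_S = 1 if the K_6 on S is monochromatic.
For a fixed S, the K_6 on S has C(6, 2) = 15 edges. P[all 15 edges red] = (1/2)^15, and likewise for blue, so P[monochromatic] = 2·(1/2)^15 = 2^{1 − 15} = 1/16384.
By linearity of expectation: E[X] = C(46, 6) · 2^{1 − 15} = 9366819 · 1/16384 = 9366819/16384.
Numerically: E[X] ≈ 571.705261.

E[X] = C(46,6)·2^(1−C(6,2)) = 9366819/16384 ≈ 571.705261.


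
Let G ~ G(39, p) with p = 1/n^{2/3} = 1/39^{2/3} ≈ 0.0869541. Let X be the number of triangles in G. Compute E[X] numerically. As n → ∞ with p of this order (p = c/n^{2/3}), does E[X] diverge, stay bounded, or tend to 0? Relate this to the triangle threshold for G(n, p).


Number of potential triangles: C(39, 3) = 9139.
Each occurs with probability p³ ≈ (0.0869541)³ ≈ 6.57462196e-04.
By linearity: E[X] = C(39, 3)·p³ ≈ 9139 · 6.57462196e-04 ≈ 6.008547.
Since α = 2/3 < 1, p = c/n^{2/3} ≫ 1/n is above the triangle threshold p ~ 1/n. Asymptotically E[X] ~ (c³/6)·n^{3(1−α)} = (1³/6)·n^{1} → ∞; triangles are abundant w.h.p.

E[X] ≈ 6.008547; in regime p = Θ(1/n^{2/3}) E[X] diverges (above the triangle threshold p ~ 1/n).


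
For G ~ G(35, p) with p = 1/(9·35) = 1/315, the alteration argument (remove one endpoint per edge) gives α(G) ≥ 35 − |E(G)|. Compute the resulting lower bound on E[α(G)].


E[|E(G)|] = C(35, 2)·p = 595 · (1/315) = 17/9.
E[α(G)] ≥ n − E[|E(G)|] = 35 − 17/9 = 298/9.
Numerically: ≈ 33.1111.
(This is only a lower bound; the true E[α(G)] may be larger.)

E[α(G)] ≥ 298/9 ≈ 33.1111.


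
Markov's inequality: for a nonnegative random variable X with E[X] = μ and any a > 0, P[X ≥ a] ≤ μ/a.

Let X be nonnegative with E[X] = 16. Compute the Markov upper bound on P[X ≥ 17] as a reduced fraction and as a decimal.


μ = E[X] = 16, a = 17.
Markov: P[X ≥ 17] ≤ μ/a = (16)/17 = 16/17.
Numerically: ≈ 0.9412.
(Since a = 17 > μ = 16.0000, the bound 16/17 is < 1 and informative.)

P[X ≥ 17] ≤ 16/17 ≈ 0.9412.


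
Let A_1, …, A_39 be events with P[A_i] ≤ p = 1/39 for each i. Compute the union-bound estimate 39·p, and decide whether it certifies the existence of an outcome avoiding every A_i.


Union bound: P[∪_{i=1}^{39} A_i] ≤ Σ_i P[A_i] ≤ 39·p = 39·(1/39) = 1.
Numerically: 1 ≈ 1.0000.
Is 1 < 1? NO.
Since the bound 1 is ≥ 1, the union bound is uninformative here; it does NOT by itself certify existence.

39·p = 1 ≈ 1.0000; existence NOT certified by the union bound.


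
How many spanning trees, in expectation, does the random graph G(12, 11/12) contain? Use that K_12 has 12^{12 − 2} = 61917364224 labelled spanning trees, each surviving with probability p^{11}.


K_12 has 12^{12 − 2} = 61917364224 labelled spanning trees.
For each such spanning tree H, let X_H = 1 if all 11 edges of H are present in G. Then P[X_H = 1] = p^{11} = (11/12)^{11} = 285311670611/743008370688.
By linearity of expectation: E[X] = Σ_H E[X_H] = 61917364224 · p^{11} = 61917364224 · 285311670611/743008370688 = 285311670611/12.
Numerically: E[X] ≈ 2.38e+10.

E[X] = 61917364224 · (11/12)^{11} = 285311670611/12 ≈ 2.38e+10.


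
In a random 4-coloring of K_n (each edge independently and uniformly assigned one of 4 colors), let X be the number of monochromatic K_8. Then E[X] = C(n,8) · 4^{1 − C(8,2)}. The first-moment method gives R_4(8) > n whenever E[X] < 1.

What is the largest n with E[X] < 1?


We need C(n, 8) · 4^{1 − 28} < 1, i.e. C(n, 8) < 4^{28 − 1} = 18014398509481984.
Check values of n near the boundary:
  n = 402: C(402, 8) = 15770615726749950; 15770615726749950 < 18014398509481984? YES
  n = 403: C(403, 8) = 16090020602228430; 16090020602228430 < 18014398509481984? YES
  n = 404: C(404, 8) = 16415071523485570; 16415071523485570 < 18014398509481984? YES
  n = 405: C(405, 8) = 16745853821188050; 16745853821188050 < 18014398509481984? YES
  n = 406: C(406, 8) = 17082453897995850; 17082453897995850 < 18014398509481984? YES
  n = 407: C(407, 8) = 17424959239309050; 17424959239309050 < 18014398509481984? YES
  n = 408: C(408, 8) = 17773458424095231; 17773458424095231 < 18014398509481984? YES
  n = 409: C(409, 8) = 18128041135797879; 18128041135797879 < 18014398509481984? NO
The largest n with C(n, 8) < 18014398509481984 is n = 408 (where E[X] = 17773458424095231/18014398509481984 ≈ 0.9866251). Hence R_4(8) > 408, i.e. R_4(8) ≥ 409.

Largest n = 408; hence R_4(8) > 408.


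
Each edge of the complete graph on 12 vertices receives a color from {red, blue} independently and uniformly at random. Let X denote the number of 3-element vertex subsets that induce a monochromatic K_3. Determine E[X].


Let X = Σ_S X_S over the C(12, 3) = 220 subsets S of size 3, where X_S = 1 if the K_3 on S is monochromatic.
For a fixed S, the K_3 on S has C(3, 2) = 3 edges. P[all 3 edges red] = (1/2)^3, and likewise for blue, so P[monochromatic] = 2·(1/2)^3 = 2^{1 − 3} = 1/4.
Summing: E[X] = C(12, 3) · 2^{1 − 3} = 220 · 1/4 = 55.
Numerically: E[X] ≈ 55.00000.

E[X] = C(12,3)·2^(1−C(3,2)) = 55 ≈ 55.00000.


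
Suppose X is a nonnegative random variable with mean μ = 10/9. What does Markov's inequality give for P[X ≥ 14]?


μ = E[X] = 10/9, a = 14.
Markov: P[X ≥ 14] ≤ μ/a = (10/9)/14 = 5/63.
Numerically: ≈ 0.0794.
(Since a = 14 > μ = 1.1111, the bound 5/63 is < 1 and informative.)

P[X ≥ 14] ≤ 5/63 ≈ 0.0794.


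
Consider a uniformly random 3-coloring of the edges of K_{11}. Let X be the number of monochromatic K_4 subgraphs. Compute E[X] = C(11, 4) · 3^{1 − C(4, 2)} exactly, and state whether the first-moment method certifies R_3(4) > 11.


E[X] = C(11, 4) · 3^{1 − 6} = 330 · 3^{−5} = 330/243.
As a reduced fraction: E[X] = 110/81 ≈ 1.35802.
Is E[X] < 1? NO.
Since E[X] ≥ 1, the first-moment bound is inconclusive at n = 11; it does NOT by itself certify R_3(4) > 11.

E[X] = 110/81 ≈ 1.35802; E[X] ≥ 1; first-moment method inconclusive here.


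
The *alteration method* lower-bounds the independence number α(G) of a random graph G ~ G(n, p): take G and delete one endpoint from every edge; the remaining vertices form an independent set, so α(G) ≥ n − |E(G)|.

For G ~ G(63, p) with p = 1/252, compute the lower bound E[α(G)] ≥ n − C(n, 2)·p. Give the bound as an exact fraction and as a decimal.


E[|E(G)|] = C(63, 2)·p = 1953 · (1/252) = 31/4.
E[α(G)] ≥ n − E[|E(G)|] = 63 − 31/4 = 221/4.
Numerically: ≈ 55.25000.
(This is only a lower bound; the true E[α(G)] may be larger.)

E[α(G)] ≥ 221/4 ≈ 55.25000.


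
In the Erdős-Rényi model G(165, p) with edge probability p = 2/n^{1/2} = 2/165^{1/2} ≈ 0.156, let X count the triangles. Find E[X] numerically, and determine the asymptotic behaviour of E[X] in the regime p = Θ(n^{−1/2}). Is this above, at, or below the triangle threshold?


Number of potential triangles: C(165, 3) = 735130.
Each occurs with probability p³ ≈ (0.156)³ ≈ 3.77454e-03.
By linearity: E[X] = C(165, 3)·p³ ≈ 735130 · 3.77454e-03 ≈ 2774.778.
Since α = 1/2 < 1, p = c/n^{1/2} ≫ 1/n is above the triangle threshold p ~ 1/n. Asymptotically E[X] ~ (c³/6)·n^{3(1−α)} = (2³/6)·n^{1.5} → ∞; triangles are abundant w.h.p.

E[X] ≈ 2774.778; in regime p = Θ(1/n^{1/2}) E[X] diverges (above the triangle threshold p ~ 1/n).


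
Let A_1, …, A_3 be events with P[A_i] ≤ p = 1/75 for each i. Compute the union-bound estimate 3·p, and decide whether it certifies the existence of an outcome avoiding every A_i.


Union bound: P[∪_{i=1}^{3} A_i] ≤ Σ_i P[A_i] ≤ 3·p = 3·(1/75) = 1/25.
Numerically: 1/25 ≈ 0.04000.
Is 1/25 < 1? YES.
Since P[∪ A_i] ≤ 1/25 < 1, the complement has P[∩ A_i^c] ≥ 1 − 1/25 = 24/25 > 0, so some outcome avoids every A_i.

3·p = 1/25 ≈ 0.04000; existence CERTIFIED by the union bound.


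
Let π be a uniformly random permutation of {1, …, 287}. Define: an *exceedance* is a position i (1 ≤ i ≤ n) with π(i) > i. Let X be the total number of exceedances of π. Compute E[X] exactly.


Write X = Σ_{i=1}^{287} X_i, where X_i = 1_{π(i) > i}.
For each fixed i, π(i) is uniform over {1, …, 287} (marginal of a uniform permutation), so P[π(i) > i] = (n − i)/n. Summing: Σ_{i=1}^{287} (n − i)/n = (0 + 1 + … + 286)/287 = 287(287 − 1)/(2·287) = (287 − 1)/2.
Hence E[X] = Σ_{i=1}^{287} (287 − i)/287 = 143 ≈ 143.0000.

E[X] = 143 = 143.0000.


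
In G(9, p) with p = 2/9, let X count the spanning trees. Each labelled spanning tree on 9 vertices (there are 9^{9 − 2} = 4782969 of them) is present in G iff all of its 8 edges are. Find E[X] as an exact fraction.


K_9 has 9^{9 − 2} = 4782969 labelled spanning trees.
For each such spanning tree H, let X_H = 1 if all 8 edges of H are present in G. Then P[X_H = 1] = p^{8} = (2/9)^{8} = 256/43046721.
By linearity of expectation: E[X] = Σ_H E[X_H] = 4782969 · p^{8} = 4782969 · 256/43046721 = 256/9.
Numerically: E[X] ≈ 28.4444.

E[X] = 4782969 · (2/9)^{8} = 256/9 ≈ 28.4444.


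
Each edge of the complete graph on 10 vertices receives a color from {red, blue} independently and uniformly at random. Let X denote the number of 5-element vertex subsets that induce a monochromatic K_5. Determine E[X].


Let X = Σ_S X_S over the C(10, 5) = 252 subsets S of size 5, where X_S = 1 if the K_5 on S is monochromatic.
For a fixed S, the K_5 on S has C(5, 2) = 10 edges. P[all 10 edges red] = (1/2)^10, and likewise for blue, so P[monochromatic] = 2·(1/2)^10 = 2^{1 − 10} = 1/512.
By linearity: E[X] = C(10, 5) · 2^{1 − 10} = 252 · 1/512 = 63/128.
Numerically: E[X] ≈ 0.49219.

E[X] = C(10,5)·2^(1−C(5,2)) = 63/128 ≈ 0.49219.


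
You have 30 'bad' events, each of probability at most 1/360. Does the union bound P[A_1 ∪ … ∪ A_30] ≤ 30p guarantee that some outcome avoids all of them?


Union bound: P[∪_{i=1}^{30} A_i] ≤ Σ_i P[A_i] ≤ 30·p = 30·(1/360) = 1/12.
Numerically: 1/12 ≈ 0.083.
Is 1/12 < 1? YES.
Since P[∪ A_i] ≤ 1/12 < 1, the complement has P[∩ A_i^c] ≥ 1 − 1/12 = 11/12 > 0, so some outcome avoids every A_i.

30·p = 1/12 ≈ 0.083; existence CERTIFIED by the union bound.


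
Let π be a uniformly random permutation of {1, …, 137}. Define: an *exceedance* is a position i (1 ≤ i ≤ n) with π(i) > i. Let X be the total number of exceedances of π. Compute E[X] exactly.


Write X = Σ_{i=1}^{137} X_i, where X_i = 1_{π(i) > i}.
For each fixed i, π(i) is uniform over {1, …, 137} (marginal of a uniform permutation), so P[π(i) > i] = (n − i)/n. Summing: Σ_{i=1}^{137} (n − i)/n = (0 + 1 + … + 136)/137 = 137(137 − 1)/(2·137) = (137 − 1)/2.
Hence E[X] = Σ_{i=1}^{137} (137 − i)/137 = 68 ≈ 68.0000.

E[X] = 68 = 68.0000.


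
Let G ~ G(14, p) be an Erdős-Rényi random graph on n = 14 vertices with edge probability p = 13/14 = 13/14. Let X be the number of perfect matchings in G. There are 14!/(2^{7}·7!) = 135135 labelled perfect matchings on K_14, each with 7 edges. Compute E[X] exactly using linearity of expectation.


K_14 has 14!/(2^{7}·7!) = 135135 labelled perfect matchings.
For each such perfect matching H, let X_H = 1 if all 7 edges of H are present in G. Then P[X_H = 1] = p^{7} = (13/14)^{7} = 62748517/105413504.
Summing the indicators: E[X] = Σ_H E[X_H] = 135135 · p^{7} = 135135 · 62748517/105413504 = 1211360120685/15059072.
Numerically: E[X] ≈ 80440.6.

E[X] = 135135 · (13/14)^{7} = 1211360120685/15059072 ≈ 80440.6.


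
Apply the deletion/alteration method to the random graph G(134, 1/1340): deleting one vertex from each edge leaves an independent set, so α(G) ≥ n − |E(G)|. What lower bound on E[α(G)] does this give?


E[|E(G)|] = C(134, 2)·p = 8911 · (1/1340) = 133/20.
E[α(G)] ≥ n − E[|E(G)|] = 134 − 133/20 = 2547/20.
Numerically: ≈ 127.3500.
(This is only a lower bound; the true E[α(G)] may be larger.)

E[α(G)] ≥ 2547/20 ≈ 127.3500.


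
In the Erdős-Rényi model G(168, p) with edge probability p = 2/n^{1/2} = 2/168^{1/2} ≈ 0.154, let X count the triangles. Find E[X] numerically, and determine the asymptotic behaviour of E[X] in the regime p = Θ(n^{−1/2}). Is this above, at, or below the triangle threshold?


Number of potential triangles: C(168, 3) = 776216.
Each occurs with probability p³ ≈ (0.154)³ ≈ 3.67389e-03.
By linearity: E[X] = C(168, 3)·p³ ≈ 776216 · 3.67389e-03 ≈ 2851.732.
Since α = 1/2 < 1, p = c/n^{1/2} ≫ 1/n is above the triangle threshold p ~ 1/n. Asymptotically E[X] ~ (c³/6)·n^{3(1−α)} = (2³/6)·n^{1.5} → ∞; triangles are abundant w.h.p.

E[X] ≈ 2851.732; in regime p = Θ(1/n^{1/2}) E[X] diverges (above the triangle threshold p ~ 1/n).


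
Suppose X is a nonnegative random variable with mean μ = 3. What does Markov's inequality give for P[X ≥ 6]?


μ = E[X] = 3, a = 6.
Markov: P[X ≥ 6] ≤ μ/a = (3)/6 = 1/2.
Numerically: ≈ 0.500000.
(Since a = 6 > μ = 3.000000, the bound 1/2 is < 1 and informative.)

P[X ≥ 6] ≤ 1/2 ≈ 0.500000.


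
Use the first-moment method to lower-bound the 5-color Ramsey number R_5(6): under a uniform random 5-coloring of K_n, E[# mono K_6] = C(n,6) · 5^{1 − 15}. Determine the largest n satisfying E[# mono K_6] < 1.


We need C(n, 6) · 5^{1 − 15} < 1, i.e. C(n, 6) < 5^{15 − 1} = 6103515625.
Check values of n near the boundary:
  n = 128: C(128, 6) = 5423611200; 5423611200 < 6103515625? YES
  n = 129: C(129, 6) = 5688177600; 5688177600 < 6103515625? YES
  n = 130: C(130, 6) = 5963412000; 5963412000 < 6103515625? YES
  n = 131: C(131, 6) = 6249655776; 6249655776 < 6103515625? NO
  n = 132: C(132, 6) = 6547258432; 6547258432 < 6103515625? NO
  n = 133: C(133, 6) = 6856577728; 6856577728 < 6103515625? NO
The largest n with C(n, 6) < 6103515625 is n = 130 (where E[X] = 47707296/48828125 ≈ 0.977045). Hence R_5(6) > 130, i.e. R_5(6) ≥ 131.

Largest n = 130; hence R_5(6) > 130.


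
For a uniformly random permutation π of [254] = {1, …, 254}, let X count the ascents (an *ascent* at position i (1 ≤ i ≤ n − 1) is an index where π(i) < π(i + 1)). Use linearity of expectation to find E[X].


Write X = Σ X_I over i = 1, …, 253, with X_I the indicator of one ascent.
There are 253 indicators.
For each fixed i, the pair (π(i), π(i+1)) is a uniformly random ordered pair of distinct values from {1, …, 254}; by symmetry P[π(i) < π(i+1)] = 1/2.
By linearity: E[X] = 253 · (1/2) = (254 − 1) · (1/2) = 253/2 ≈ 126.50000.

E[X] = 253/2 = 126.50000.


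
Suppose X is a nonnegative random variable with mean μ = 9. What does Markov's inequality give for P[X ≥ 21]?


μ = E[X] = 9, a = 21.
Markov: P[X ≥ 21] ≤ μ/a = (9)/21 = 3/7.
Numerically: ≈ 0.42857.
(Since a = 21 > μ = 9.00000, the bound 3/7 is < 1 and informative.)

P[X ≥ 21] ≤ 3/7 ≈ 0.42857.


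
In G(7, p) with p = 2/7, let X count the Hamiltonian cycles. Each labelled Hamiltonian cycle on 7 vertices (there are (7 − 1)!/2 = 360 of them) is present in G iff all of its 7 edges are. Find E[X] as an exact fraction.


K_7 has (7 − 1)!/2 = 360 labelled Hamiltonian cycles.
For each such Hamiltonian cycle H, let X_H = 1 if all 7 edges of H are present in G. Then P[X_H = 1] = p^{7} = (2/7)^{7} = 128/823543.
Summing the indicators: E[X] = Σ_H E[X_H] = 360 · p^{7} = 360 · 128/823543 = 46080/823543.
Numerically: E[X] ≈ 0.055953.

E[X] = 360 · (2/7)^{7} = 46080/823543 ≈ 0.055953.


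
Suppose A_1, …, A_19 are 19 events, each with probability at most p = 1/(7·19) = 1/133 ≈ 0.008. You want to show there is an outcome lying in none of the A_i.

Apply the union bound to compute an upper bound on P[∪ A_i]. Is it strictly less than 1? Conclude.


Union bound: P[∪_{i=1}^{19} A_i] ≤ Σ_i P[A_i] ≤ 19·p = 19·(1/133) = 1/7.
Numerically: 1/7 ≈ 0.143.
Is 1/7 < 1? YES.
Since P[∪ A_i] ≤ 1/7 < 1, the complement has P[∩ A_i^c] ≥ 1 − 1/7 = 6/7 > 0, so some outcome avoids every A_i.

19·p = 1/7 ≈ 0.143; existence CERTIFIED by the union bound.
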